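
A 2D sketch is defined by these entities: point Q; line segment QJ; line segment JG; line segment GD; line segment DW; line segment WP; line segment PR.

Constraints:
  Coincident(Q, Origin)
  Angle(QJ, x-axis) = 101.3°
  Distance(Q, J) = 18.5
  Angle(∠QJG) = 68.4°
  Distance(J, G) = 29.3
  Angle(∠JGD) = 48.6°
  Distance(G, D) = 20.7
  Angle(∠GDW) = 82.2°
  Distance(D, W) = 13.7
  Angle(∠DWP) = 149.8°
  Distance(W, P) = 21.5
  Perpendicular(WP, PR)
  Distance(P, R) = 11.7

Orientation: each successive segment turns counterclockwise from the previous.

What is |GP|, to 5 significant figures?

31.026

∠GDW = 82.2° gives DW at 82.100° from the x-axis; with |DW| = 13.7, W = (-6.4152, 10.195). ∠DWP = 149.8° gives WP at 112.30° from the x-axis; with |WP| = 21.5, P = (-14.573, 30.087). Then |GP| = |P − G| = 31.026.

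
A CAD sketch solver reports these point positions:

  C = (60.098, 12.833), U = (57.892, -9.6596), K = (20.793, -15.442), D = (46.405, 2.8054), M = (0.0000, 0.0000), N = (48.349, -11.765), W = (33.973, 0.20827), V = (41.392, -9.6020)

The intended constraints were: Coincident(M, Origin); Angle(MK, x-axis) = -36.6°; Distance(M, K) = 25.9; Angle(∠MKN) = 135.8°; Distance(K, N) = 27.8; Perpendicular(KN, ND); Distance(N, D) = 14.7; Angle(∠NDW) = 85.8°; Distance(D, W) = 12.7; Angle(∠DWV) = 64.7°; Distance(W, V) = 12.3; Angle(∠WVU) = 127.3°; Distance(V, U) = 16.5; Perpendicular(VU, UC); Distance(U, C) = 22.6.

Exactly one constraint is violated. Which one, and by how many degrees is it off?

Perpendicular(VU, UC) — off by 5.40°.

M = (0.00, 0.00) ✓; MK at -36.60° ✓; |MK| = 25.90 ✓; ∠MKN = 135.8° ✓; |KN| = 27.80 ✓; ∠(KN, ND) = 90.00° ✓; |ND| = 14.70 ✓; ∠NDW = 85.80° ✓; |DW| = 12.70 ✓; ∠DWV = 64.70° ✓; |WV| = 12.30 ✓; ∠WVU = 127.3° ✓; |VU| = 16.50 ✓; ∠(VU, UC) = 84.60° ✗; |UC| = 22.60 ✓.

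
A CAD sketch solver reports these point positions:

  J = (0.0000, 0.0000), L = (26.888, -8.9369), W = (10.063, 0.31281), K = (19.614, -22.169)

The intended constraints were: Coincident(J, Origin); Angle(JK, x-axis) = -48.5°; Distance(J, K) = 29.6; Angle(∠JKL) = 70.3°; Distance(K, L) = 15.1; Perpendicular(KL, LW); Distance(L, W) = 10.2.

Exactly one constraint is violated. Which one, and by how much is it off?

Distance(L, W) = 10.2 — off by 9.00.

J = (0.00, 0.00) ✓; JK at -48.50° ✓; |JK| = 29.60 ✓; ∠JKL = 70.30° ✓; |KL| = 15.10 ✓; ∠(KL, LW) = 90.00° ✓; |LW| = 19.20 ✗.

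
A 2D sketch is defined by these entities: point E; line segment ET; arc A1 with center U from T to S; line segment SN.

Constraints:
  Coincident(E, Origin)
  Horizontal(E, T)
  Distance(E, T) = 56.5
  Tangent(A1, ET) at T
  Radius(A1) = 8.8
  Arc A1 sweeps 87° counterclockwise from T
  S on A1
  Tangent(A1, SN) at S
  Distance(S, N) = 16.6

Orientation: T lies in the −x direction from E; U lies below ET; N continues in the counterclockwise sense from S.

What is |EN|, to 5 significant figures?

70.693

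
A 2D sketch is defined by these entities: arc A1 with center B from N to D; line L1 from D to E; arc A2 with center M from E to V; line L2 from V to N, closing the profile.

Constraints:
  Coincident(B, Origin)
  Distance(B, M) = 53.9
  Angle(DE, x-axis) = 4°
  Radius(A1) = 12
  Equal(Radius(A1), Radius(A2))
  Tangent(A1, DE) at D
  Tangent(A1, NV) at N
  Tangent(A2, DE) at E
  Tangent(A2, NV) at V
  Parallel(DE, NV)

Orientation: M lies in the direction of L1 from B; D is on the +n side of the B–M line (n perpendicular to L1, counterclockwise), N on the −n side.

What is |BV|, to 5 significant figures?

55.220

The slot axis is L1's direction at 4.0°, so u = (cos 4.0°, sin 4.0°) = (0.99756, 0.069756) and n = (−sin 4.0°, cos 4.0°) = (-0.069756, 0.99756). B is at the origin and M lies 53.9 along u from B, so M = 53.9·u = (53.769, 3.7599). Tangency of A1 to both parallel lines with radius 12.0 puts D and N at B ± 12.0·n: D = (-0.83708, 11.971), N = (0.83708, -11.971). Equal radii place E and V the same way about M: E = M + 12.0·n = (52.932, 15.731), V = M − 12.0·n = (54.606, -8.2109). Then |BV| = |V − B| = 55.220.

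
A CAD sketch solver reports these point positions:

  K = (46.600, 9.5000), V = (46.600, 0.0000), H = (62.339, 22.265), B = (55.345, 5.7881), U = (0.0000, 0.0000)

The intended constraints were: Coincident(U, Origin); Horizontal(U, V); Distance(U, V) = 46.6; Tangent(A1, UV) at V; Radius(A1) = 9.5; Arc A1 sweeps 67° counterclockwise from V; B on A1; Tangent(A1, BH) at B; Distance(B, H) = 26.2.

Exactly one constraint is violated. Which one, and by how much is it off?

Distance(B, H) = 26.2 — off by 8.30.

U = (0.00, 0.00) ✓; U.y = 0.00, V.y = 0.00 ✓; |UV| = 46.60 ✓; ∠(KV, VU) = 90.00° ✓; |KV| = 9.500 ✓; bearing(K→B) − bearing(K→V) = 67.00° ✓; |KB| = 9.500 ✓; ∠(KB, BH) = 90.00° ✓; |BH| = 17.90 ✗.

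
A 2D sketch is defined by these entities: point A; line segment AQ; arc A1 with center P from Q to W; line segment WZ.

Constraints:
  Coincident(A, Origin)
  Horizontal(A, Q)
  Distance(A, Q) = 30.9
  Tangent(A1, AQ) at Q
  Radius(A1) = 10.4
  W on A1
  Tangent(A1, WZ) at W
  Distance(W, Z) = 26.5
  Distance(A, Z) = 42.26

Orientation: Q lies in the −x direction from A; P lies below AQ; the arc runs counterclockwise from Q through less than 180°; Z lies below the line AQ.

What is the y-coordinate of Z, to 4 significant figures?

-36.92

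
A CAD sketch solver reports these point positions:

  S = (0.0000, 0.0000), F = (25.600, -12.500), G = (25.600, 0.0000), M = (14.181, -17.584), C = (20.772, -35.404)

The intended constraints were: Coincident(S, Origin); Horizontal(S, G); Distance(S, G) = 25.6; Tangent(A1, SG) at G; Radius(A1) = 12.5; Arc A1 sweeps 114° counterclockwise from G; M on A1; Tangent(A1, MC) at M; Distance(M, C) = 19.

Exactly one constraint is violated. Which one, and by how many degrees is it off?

Tangent(A1, MC) at M — off by 3.70°.

S = (0.00, 0.00) ✓; S.y = 0.00, G.y = 0.00 ✓; |SG| = 25.60 ✓; ∠(FG, GS) = 90.00° ✓; |FG| = 12.50 ✓; bearing(F→M) − bearing(F→G) = 114.0° ✓; |FM| = 12.50 ✓; ∠(FM, MC) = 93.70° ✗; |MC| = 19.00 ✓.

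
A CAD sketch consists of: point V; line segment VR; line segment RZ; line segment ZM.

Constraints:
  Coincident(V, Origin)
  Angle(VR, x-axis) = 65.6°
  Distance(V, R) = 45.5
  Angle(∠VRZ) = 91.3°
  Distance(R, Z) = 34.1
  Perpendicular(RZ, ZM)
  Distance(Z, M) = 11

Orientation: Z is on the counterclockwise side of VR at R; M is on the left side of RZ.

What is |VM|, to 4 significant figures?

49.23

V is at the origin; VR runs at 65.6° with length 45.5, so R = 45.5·(cos 65.6°, sin 65.6°) = (18.80, 41.44). ∠VRZ = 91.3°, so RZ runs at 65.6° + (180° − 91.3°) = 154.3° from the x-axis; with |RZ| = 34.1, Z = R + 34.1·(cos 154.3°, sin 154.3°) = (-11.93, 56.22). RZ is perpendicular to ZM; with |ZM| = 11.0 on the left of RZ, M = Z + 11.0·(-0.4337, -0.9011) = (-16.70, 46.31). Then |VM| = |M − V| = 49.23.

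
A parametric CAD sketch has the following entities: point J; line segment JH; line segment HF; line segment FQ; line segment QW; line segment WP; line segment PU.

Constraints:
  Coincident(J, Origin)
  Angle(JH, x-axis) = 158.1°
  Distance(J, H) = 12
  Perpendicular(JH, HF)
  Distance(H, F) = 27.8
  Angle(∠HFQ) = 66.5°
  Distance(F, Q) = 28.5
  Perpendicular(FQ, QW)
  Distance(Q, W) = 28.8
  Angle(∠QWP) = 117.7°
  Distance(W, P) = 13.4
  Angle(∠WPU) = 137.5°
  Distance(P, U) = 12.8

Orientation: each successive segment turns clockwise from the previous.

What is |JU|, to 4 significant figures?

20.98

J is at the origin; JH runs at 158.1° with length 12.0, so H = (-11.13, 4.476). JH is perpendicular to HF, so HF runs at 68.10°; with |HF| = 27.8, F = (-0.7650, 30.27). ∠HFQ = 66.5° gives FQ at -45.40° from the x-axis; with |FQ| = 28.5, Q = (19.25, 9.977). FQ ⟂ QW, so QW runs at -135.4°; with |QW| = 28.8, W = (-1.260, -10.25). ∠QWP = 117.7° gives WP at 162.3° from the x-axis; with |WP| = 13.4, P = (-14.03, -6.171). ∠WPU = 137.5° gives PU at 119.8° from the x-axis; with |PU| = 12.8, U = (-20.39, 4.936). Then |JU| = |U − J| = 20.98.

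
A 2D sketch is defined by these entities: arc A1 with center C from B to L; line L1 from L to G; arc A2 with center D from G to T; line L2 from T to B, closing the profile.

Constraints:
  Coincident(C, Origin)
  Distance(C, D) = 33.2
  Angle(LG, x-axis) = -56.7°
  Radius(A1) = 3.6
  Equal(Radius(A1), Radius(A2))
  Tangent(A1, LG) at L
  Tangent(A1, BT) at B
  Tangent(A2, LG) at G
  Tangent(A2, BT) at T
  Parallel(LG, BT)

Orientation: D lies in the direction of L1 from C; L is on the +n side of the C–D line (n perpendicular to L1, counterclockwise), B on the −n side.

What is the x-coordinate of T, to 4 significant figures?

15.22

The slot axis is L1's direction at -56.7°, so u = (cos -56.7°, sin -56.7°) = (0.5490, -0.8358) and n = (−sin -56.7°, cos -56.7°) = (0.8358, 0.5490). C is at the origin and D lies 33.2 along u from C, so D = 33.2·u = (18.23, -27.75). Tangency of A1 to both parallel lines with radius 3.6 puts L and B at C ± 3.6·n: L = (3.009, 1.976), B = (-3.009, -1.976). Equal radii place G and T the same way about D: G = D + 3.6·n = (21.24, -25.77), T = D − 3.6·n = (15.22, -29.73). So T.x = 15.22.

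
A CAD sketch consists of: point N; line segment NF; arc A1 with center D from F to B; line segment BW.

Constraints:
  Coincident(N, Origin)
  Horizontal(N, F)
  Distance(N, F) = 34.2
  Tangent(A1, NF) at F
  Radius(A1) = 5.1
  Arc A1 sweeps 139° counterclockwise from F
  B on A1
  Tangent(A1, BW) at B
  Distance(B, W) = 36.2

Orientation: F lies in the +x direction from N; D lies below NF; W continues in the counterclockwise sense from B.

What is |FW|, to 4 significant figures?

40.55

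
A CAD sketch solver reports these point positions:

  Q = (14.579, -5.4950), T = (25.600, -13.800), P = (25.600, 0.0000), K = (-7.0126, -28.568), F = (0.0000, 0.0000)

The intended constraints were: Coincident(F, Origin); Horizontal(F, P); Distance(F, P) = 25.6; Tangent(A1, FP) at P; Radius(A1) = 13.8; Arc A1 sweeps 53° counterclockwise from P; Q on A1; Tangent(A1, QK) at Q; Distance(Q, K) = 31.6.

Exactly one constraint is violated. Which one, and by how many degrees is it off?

Tangent(A1, QK) at Q — off by 6.10°.

F = (0.00, 0.00) ✓; F.y = 0.00, P.y = 0.00 ✓; |FP| = 25.60 ✓; ∠(TP, PF) = 90.00° ✓; |TP| = 13.80 ✓; bearing(T→Q) − bearing(T→P) = 53.00° ✓; |TQ| = 13.80 ✓; ∠(TQ, QK) = 96.10° ✗; |QK| = 31.60 ✓.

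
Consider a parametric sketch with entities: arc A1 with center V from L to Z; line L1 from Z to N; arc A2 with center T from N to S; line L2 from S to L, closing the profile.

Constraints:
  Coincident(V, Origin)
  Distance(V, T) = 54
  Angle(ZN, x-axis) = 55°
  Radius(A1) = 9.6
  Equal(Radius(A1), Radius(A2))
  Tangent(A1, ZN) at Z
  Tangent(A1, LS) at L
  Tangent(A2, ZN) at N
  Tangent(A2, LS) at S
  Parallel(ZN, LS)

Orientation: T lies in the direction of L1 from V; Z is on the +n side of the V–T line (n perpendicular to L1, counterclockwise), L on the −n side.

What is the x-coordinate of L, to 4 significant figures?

7.864

The slot axis is L1's direction at 55.0°, so u = (cos 55.0°, sin 55.0°) = (0.5736, 0.8192) and n = (−sin 55.0°, cos 55.0°) = (-0.8192, 0.5736). V is at the origin and T lies 54.0 along u from V, so T = 54.0·u = (30.97, 44.23). Tangency of A1 to both parallel lines with radius 9.6 puts Z and L at V ± 9.6·n: Z = (-7.864, 5.506), L = (7.864, -5.506). So L.x = 7.864.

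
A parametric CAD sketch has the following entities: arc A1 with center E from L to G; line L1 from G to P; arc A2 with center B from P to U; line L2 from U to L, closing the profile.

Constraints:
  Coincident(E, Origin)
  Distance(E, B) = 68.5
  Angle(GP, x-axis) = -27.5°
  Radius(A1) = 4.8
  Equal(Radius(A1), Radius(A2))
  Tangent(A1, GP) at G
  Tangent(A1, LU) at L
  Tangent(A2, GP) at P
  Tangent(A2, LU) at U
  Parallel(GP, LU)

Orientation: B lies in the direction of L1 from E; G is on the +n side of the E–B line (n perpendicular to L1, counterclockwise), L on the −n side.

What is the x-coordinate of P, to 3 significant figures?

63.0

The slot axis is L1's direction at -27.5°, so u = (cos -27.5°, sin -27.5°) = (0.887, -0.462) and n = (−sin -27.5°, cos -27.5°) = (0.462, 0.887). E is at the origin and B lies 68.5 along u from E, so B = 68.5·u = (60.8, -31.6). Tangency of A1 to both parallel lines with radius 4.8 puts G and L at E ± 4.8·n: G = (2.22, 4.26), L = (-2.22, -4.26). Equal radii place P and U the same way about B: P = B + 4.8·n = (63.0, -27.4), U = B − 4.8·n = (58.5, -35.9). So P.x = 63.0.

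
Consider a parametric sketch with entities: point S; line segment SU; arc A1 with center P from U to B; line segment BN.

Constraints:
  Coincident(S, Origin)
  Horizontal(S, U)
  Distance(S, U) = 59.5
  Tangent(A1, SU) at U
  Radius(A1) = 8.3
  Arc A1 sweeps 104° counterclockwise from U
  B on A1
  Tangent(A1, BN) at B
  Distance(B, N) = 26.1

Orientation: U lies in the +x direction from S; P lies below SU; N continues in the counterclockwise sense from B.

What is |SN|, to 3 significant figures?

67.9

On A1, U sits at bearing 90° from P; a 104° counterclockwise sweep puts B at bearing 194°, so B = P + 8.3·(cos 194°, sin 194°) = (51.4, -10.3). A1 meets BN tangentially, so PB is at right angles to BN, so BN runs along (−sin 194°, cos 194°); with |BN| = 26.1, N = (57.8, -35.6). Then |SN| = |N − S| = 67.9.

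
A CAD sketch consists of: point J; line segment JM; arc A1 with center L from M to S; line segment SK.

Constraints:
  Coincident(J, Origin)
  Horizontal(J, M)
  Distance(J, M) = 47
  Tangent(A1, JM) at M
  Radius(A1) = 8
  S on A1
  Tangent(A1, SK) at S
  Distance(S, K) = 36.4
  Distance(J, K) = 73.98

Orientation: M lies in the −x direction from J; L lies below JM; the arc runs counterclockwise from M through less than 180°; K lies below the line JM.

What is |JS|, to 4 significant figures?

55.33

Checks: |LS| = 8.000 ✓; ∠(LS, SK) = 90.00° ✓; |SK| = 36.40 ✓; |JK| = 73.98 ✓.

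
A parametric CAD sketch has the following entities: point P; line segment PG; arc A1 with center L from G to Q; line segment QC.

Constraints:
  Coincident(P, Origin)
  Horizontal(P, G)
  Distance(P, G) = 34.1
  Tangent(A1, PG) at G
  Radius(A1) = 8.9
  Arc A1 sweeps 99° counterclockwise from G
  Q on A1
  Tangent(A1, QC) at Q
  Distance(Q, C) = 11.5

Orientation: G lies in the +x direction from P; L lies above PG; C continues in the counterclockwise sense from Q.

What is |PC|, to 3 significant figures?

46.4

P is at the origin; P and G share the same y with |PG| = 34.1 and G on the +x side, so G = (34.1, 0.00). Since A1 is tangent to PG there, LG ⟂ PG, so L = G + (0, 8.9) = (34.1, 8.90). On A1, G sits at bearing -90° from L; a 99° counterclockwise sweep puts Q at bearing 9°, so Q = L + 8.9·(cos 9°, sin 9°) = (42.9, 10.3). Tangency of A1 to QC means the radius LQ is perpendicular to QC, so QC runs along (−sin 9°, cos 9°); with |QC| = 11.5, C = (41.1, 21.7). Then |PC| = |C − P| = 46.4.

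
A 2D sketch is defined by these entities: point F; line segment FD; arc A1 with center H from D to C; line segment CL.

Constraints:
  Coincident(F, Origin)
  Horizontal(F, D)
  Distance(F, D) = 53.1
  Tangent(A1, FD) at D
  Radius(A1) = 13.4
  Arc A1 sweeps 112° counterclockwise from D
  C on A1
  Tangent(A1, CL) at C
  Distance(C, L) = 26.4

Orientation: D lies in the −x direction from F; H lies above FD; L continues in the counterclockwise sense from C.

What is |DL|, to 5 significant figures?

42.972

F is at the origin; FD is horizontal with |FD| = 53.1 and D on the −x side, so D = (-53.100, 0.0000). A1 meets FD tangentially, so HD is at right angles to FD, so H = D + (0, 13.4) = (-53.100, 13.400). On A1, D sits at bearing -90° from H; a 112° counterclockwise sweep puts C at bearing 22°, so C = H + 13.4·(cos 22°, sin 22°) = (-40.676, 18.420). The tangent condition forces HC to be normal to CL, so CL runs along (−sin 22°, cos 22°); with |CL| = 26.4, L = (-50.565, 42.897). Then |DL| = |L − D| = 42.972.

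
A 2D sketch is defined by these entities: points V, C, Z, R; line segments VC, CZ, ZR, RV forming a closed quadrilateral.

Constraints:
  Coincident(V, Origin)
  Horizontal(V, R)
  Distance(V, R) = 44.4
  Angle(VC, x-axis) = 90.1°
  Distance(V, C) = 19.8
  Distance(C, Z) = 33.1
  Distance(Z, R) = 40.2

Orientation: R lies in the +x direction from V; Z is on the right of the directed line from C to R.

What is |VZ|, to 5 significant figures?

14.155

Checks: |CZ| = 33.10 ✓; |ZR| = 40.20 ✓.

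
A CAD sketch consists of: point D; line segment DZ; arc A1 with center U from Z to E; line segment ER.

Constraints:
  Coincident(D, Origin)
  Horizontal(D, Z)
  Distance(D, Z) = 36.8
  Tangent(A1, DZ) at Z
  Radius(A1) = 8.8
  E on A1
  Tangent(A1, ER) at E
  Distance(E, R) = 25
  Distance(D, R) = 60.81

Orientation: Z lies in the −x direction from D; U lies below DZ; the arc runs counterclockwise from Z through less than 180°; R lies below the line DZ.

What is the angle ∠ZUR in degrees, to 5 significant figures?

142.22°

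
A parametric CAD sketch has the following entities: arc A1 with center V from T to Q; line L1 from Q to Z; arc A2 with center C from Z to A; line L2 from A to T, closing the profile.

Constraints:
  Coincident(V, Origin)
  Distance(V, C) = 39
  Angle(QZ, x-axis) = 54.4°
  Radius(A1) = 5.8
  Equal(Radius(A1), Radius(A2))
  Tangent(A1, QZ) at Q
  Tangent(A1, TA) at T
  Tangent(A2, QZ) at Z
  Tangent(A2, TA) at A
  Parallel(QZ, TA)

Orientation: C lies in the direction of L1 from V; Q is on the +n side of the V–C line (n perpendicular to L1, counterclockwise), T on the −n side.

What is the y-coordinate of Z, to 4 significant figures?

35.09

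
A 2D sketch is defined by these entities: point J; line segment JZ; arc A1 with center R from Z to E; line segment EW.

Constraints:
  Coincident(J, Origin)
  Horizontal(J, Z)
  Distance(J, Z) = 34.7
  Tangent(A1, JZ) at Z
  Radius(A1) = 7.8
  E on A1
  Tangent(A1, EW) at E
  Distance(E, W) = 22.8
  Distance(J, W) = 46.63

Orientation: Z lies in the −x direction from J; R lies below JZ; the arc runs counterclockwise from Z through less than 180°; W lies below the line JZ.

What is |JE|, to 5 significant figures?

43.306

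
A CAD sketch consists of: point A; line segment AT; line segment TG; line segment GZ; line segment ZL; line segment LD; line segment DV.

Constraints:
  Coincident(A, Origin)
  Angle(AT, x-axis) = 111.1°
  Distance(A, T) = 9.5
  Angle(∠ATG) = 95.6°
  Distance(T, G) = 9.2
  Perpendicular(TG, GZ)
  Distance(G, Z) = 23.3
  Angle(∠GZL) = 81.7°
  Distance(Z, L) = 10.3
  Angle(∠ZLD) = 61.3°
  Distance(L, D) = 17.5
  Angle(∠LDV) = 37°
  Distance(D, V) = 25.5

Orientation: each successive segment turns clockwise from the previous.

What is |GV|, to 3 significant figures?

33.3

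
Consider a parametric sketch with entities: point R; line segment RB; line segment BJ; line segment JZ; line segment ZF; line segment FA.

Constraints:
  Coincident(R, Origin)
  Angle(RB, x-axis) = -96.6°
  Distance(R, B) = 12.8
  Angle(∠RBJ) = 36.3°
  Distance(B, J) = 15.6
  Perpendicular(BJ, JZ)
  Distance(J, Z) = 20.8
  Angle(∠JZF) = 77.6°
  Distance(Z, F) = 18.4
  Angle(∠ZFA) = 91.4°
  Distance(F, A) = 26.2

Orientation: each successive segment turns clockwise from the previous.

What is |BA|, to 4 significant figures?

9.251

R is at the origin; RB runs at -96.6° with length 12.8, so B = (-1.471, -12.72). ∠RBJ = 36.3° gives BJ at 119.7° from the x-axis; with |BJ| = 15.6, J = (-9.200, 0.8355). BJ is perpendicular to JZ, so JZ runs at 29.70°; with |JZ| = 20.8, Z = (8.867, 11.14). ∠JZF = 77.6° gives ZF at -72.70° from the x-axis; with |ZF| = 18.4, F = (14.34, -6.427). ∠ZFA = 91.4° gives FA at -161.3° from the x-axis; with |FA| = 26.2, A = (-10.48, -14.83). Then |BA| = |A − B| = 9.251.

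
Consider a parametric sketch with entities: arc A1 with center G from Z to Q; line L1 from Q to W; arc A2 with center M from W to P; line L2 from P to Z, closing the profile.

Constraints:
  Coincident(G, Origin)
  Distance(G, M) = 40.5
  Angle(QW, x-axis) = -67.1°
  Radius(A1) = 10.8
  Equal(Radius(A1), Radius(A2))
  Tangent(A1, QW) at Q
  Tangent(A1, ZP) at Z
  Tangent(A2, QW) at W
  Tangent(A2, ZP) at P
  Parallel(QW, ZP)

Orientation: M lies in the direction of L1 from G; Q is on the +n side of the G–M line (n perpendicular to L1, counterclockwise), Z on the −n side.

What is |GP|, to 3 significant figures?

41.9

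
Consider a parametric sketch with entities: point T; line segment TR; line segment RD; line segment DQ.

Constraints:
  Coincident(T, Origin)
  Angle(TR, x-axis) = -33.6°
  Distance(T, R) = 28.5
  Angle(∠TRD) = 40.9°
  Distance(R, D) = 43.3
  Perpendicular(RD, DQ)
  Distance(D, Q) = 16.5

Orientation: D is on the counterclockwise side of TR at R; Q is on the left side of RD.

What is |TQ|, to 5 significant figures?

21.865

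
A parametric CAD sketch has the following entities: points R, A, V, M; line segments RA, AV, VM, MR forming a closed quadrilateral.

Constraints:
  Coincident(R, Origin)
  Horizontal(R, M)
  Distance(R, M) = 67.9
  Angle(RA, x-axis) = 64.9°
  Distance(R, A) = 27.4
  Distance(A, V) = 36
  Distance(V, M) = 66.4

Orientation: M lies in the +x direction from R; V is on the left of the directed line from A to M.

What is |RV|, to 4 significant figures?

63.27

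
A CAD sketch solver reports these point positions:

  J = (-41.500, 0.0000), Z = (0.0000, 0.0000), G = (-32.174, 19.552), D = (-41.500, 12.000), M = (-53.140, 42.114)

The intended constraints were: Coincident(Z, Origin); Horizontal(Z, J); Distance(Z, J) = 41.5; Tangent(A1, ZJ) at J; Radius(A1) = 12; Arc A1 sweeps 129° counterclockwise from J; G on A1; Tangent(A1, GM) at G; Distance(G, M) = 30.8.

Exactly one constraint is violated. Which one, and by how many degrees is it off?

Tangent(A1, GM) at G — off by 3.90°.

Z = (0.00, 0.00) ✓; Z.y = 0.00, J.y = 0.00 ✓; |ZJ| = 41.50 ✓; ∠(DJ, JZ) = 90.00° ✓; |DJ| = 12.00 ✓; bearing(D→G) − bearing(D→J) = 129.0° ✓; |DG| = 12.00 ✓; ∠(DG, GM) = 86.10° ✗; |GM| = 30.80 ✓.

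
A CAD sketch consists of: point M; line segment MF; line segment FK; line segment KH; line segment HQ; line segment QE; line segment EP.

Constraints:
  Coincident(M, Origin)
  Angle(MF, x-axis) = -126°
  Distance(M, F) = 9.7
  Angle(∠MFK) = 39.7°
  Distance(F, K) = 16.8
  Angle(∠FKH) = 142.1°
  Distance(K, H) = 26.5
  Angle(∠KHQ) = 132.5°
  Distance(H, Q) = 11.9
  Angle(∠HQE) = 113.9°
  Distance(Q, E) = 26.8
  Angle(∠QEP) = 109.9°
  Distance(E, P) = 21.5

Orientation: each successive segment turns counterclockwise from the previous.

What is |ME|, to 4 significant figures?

35.56

M is at the origin; MF runs at -126.0° with length 9.7, so F = (-5.702, -7.847). ∠MFK = 39.7° gives FK at 14.30° from the x-axis; with |FK| = 16.8, K = (10.58, -3.698). ∠FKH = 142.1° gives KH at 52.20° from the x-axis; with |KH| = 26.5, H = (26.82, 17.24). ∠KHQ = 132.5° gives HQ at 99.70° from the x-axis; with |HQ| = 11.9, Q = (24.81, 28.97). ∠HQE = 113.9° gives QE at 165.8° from the x-axis; with |QE| = 26.8, E = (-1.166, 35.55). Then |ME| = |E − M| = 35.56.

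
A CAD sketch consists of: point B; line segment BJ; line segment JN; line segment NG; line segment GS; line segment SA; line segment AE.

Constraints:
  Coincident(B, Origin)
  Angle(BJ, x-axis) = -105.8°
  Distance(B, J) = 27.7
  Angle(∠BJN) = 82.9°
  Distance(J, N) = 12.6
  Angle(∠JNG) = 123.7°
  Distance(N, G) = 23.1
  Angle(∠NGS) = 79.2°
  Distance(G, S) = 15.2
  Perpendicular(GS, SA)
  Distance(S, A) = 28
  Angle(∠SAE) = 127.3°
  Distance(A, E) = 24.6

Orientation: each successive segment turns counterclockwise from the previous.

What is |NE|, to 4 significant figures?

22.01

GS is perpendicular to SA, so SA runs at -121.6°; with |SA| = 28.0, A = (-7.129, -27.38). ∠SAE = 127.3° gives AE at -68.90° from the x-axis; with |AE| = 24.6, E = (1.727, -50.34). Then |NE| = |E − N| = 22.01.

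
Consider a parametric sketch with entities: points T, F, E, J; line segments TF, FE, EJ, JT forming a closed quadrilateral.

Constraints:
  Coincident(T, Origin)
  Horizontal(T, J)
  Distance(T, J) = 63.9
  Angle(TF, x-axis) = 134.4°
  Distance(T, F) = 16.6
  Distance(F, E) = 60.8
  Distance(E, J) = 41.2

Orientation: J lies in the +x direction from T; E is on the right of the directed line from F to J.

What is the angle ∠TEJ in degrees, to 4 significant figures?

96.72°

T is at the origin; TJ is horizontal with |TJ| = 63.9 and J in +x, so J = (63.9, 0). TF runs at 134.4° with |TF| = 16.6, so F = (-11.61, 11.86). E is determined by |FE| = 60.8 and |EJ| = 41.2 together: it lies at the intersection of circle(F, 60.8) and circle(J, 41.2). With |FJ| = 76.44, the foot of the radical line on FJ is 51.30 from F and the perpendicular offset is √(60.8² − 51.30²) = 32.64. Taking the right-of-FJ solution: E = (34.00, -28.34).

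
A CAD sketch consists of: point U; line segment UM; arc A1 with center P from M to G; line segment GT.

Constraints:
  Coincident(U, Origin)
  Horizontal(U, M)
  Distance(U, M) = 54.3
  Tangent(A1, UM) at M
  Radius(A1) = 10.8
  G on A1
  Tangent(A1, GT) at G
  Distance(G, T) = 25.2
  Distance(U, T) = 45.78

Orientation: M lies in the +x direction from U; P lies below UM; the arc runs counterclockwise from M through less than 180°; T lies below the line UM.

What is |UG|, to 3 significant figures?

44.8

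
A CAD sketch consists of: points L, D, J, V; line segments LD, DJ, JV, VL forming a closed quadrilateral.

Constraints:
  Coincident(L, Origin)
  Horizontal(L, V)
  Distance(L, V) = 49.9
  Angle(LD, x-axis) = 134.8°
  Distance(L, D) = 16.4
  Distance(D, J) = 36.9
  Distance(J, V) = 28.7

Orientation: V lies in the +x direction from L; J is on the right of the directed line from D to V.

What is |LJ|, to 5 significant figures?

22.061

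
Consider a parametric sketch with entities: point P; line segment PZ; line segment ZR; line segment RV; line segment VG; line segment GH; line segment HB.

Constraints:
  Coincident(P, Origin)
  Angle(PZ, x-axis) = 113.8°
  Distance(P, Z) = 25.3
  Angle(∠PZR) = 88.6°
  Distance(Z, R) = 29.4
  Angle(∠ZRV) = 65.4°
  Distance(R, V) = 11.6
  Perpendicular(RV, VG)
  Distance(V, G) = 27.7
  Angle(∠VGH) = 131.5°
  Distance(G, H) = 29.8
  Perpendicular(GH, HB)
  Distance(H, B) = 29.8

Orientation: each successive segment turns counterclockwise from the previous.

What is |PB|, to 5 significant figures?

66.127

∠VGH = 131.5° gives GH at 98.300° from the x-axis; with |GH| = 29.8, H = (-14.374, 53.788). GH ⟂ HB, so HB runs at -171.70°; with |HB| = 29.8, B = (-43.862, 49.486). Then |PB| = |B − P| = 66.127.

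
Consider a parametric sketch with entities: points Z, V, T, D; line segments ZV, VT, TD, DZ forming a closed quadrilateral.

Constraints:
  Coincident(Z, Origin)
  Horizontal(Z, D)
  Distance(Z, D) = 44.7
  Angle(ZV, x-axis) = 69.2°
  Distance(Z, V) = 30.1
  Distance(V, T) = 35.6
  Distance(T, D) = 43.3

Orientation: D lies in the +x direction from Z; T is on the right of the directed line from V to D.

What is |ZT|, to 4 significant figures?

6.621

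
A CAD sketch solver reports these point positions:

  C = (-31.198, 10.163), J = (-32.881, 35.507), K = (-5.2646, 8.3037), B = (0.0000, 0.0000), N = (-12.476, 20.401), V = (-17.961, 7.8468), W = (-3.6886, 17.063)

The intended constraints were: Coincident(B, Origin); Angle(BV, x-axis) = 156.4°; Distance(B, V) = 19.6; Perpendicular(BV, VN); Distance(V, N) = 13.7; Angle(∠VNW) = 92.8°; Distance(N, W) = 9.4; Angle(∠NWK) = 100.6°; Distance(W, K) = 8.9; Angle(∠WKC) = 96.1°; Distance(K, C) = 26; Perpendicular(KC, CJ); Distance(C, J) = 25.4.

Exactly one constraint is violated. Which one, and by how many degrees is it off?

Perpendicular(KC, CJ) — off by 7.90°.

B = (0.00, 0.00) ✓; BV at 156.4° ✓; |BV| = 19.60 ✓; ∠(BV, VN) = 90.00° ✓; |VN| = 13.70 ✓; ∠VNW = 92.80° ✓; |NW| = 9.400 ✓; ∠NWK = 100.6° ✓; |WK| = 8.900 ✓; ∠WKC = 96.10° ✓; |KC| = 26.00 ✓; ∠(KC, CJ) = 82.10° ✗; |CJ| = 25.40 ✓.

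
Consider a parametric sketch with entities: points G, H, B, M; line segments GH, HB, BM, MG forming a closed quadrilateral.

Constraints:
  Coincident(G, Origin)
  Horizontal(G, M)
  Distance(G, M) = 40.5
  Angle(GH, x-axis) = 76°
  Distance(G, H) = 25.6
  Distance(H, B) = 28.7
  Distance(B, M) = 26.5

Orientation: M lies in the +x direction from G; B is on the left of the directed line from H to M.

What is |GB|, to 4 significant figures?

43.44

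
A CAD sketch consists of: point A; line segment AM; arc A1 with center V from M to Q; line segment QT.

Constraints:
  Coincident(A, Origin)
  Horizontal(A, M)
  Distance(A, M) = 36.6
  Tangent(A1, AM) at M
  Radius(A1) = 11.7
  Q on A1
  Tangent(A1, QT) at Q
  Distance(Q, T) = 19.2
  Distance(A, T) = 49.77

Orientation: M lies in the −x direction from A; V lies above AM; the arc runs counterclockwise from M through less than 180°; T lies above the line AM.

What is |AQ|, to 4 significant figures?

31.81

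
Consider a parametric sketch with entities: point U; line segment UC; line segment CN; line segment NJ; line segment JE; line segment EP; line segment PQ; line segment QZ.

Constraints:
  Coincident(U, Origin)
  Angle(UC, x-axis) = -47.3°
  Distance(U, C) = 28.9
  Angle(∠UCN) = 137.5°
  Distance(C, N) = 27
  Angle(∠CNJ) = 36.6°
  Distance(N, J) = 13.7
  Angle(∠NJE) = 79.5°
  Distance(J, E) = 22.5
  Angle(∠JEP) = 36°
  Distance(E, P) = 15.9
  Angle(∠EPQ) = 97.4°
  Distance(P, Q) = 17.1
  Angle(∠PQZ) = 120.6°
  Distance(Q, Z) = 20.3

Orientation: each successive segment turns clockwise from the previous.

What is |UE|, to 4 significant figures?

41.80

U is at the origin; UC runs at -47.3° with length 28.9, so C = (19.60, -21.24). ∠UCN = 137.5° gives CN at -89.80° from the x-axis; with |CN| = 27.0, N = (19.69, -48.24). ∠CNJ = 36.6° gives NJ at 126.8° from the x-axis; with |NJ| = 13.7, J = (11.49, -37.27). ∠NJE = 79.5° gives JE at 26.30° from the x-axis; with |JE| = 22.5, E = (31.66, -27.30). Then |UE| = |E − U| = 41.80.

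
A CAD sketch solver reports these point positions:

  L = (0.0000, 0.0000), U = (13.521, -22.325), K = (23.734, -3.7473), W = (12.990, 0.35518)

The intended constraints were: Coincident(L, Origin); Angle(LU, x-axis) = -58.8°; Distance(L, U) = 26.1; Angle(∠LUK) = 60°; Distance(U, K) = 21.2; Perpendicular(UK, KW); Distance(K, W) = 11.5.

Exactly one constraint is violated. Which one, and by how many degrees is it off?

Perpendicular(UK, KW) — off by 7.90°.

L = (0.00, 0.00) ✓; LU at -58.80° ✓; |LU| = 26.10 ✓; ∠LUK = 60.00° ✓; |UK| = 21.20 ✓; ∠(UK, KW) = 97.90° ✗; |KW| = 11.50 ✓.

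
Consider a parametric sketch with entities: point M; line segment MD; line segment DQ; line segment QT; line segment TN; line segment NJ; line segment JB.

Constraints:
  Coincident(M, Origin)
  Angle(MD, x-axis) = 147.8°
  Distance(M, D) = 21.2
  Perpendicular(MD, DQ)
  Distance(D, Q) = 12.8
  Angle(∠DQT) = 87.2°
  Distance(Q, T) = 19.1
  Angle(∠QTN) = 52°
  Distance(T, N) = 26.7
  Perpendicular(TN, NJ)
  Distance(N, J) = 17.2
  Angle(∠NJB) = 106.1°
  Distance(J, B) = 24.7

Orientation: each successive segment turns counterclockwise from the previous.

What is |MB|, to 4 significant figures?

33.73

M is at the origin; MD runs at 147.8° with length 21.2, so D = (-17.94, 11.30). MD ⟂ DQ, so DQ runs at -122.2°; with |DQ| = 12.8, Q = (-24.76, 0.4657). ∠DQT = 87.2° gives QT at -29.40° from the x-axis; with |QT| = 19.1, T = (-8.120, -8.911). ∠QTN = 52.0° gives TN at 98.60° from the x-axis; with |TN| = 26.7, N = (-12.11, 17.49). TN ⟂ NJ, so NJ runs at -171.4°; with |NJ| = 17.2, J = (-29.12, 14.92). ∠NJB = 106.1° gives JB at -97.50° from the x-axis; with |JB| = 24.7, B = (-32.34, -9.571). Then |MB| = |B − M| = 33.73.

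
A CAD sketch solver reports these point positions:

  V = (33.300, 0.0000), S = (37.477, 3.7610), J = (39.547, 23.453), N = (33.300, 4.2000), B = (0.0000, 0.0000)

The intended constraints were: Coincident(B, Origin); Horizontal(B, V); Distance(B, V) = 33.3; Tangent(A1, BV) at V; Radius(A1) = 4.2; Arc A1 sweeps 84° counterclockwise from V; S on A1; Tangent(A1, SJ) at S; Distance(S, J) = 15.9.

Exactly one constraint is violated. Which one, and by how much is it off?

Distance(S, J) = 15.9 — off by 3.90.

B = (0.00, 0.00) ✓; B.y = 0.00, V.y = 0.00 ✓; |BV| = 33.30 ✓; ∠(NV, VB) = 90.00° ✓; |NV| = 4.200 ✓; bearing(N→S) − bearing(N→V) = 84.00° ✓; |NS| = 4.200 ✓; ∠(NS, SJ) = 90.00° ✓; |SJ| = 19.80 ✗.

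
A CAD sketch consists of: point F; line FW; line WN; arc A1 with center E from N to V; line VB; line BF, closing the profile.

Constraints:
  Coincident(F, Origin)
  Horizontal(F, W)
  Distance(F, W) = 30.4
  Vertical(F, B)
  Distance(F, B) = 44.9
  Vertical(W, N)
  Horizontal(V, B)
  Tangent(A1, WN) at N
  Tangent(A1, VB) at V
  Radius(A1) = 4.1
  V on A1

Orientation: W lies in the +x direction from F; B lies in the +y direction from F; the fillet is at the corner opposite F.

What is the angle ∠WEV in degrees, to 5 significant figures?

174.26°

The virtual corner opposite F is at (30.400, 44.900). A1 meets WN tangentially, so EN is at right angles to WN and A1 meets VB tangentially, so EV is at right angles to VB, with radius 4.1, so the center E sits 4.1 in from both sides at E = (26.300, 40.800). That places the tangent points at N = (30.400, 40.800) on WN and V = (26.300, 44.900) on VB. Then cos ∠WEV = EW·EV / (|EW||EV|), giving 174.26°.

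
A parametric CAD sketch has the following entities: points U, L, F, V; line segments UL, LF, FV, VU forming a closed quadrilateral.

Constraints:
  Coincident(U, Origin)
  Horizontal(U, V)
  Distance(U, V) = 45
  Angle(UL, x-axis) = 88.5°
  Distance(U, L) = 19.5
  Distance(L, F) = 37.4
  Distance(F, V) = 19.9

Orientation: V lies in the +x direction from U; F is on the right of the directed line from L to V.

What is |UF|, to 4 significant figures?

27.53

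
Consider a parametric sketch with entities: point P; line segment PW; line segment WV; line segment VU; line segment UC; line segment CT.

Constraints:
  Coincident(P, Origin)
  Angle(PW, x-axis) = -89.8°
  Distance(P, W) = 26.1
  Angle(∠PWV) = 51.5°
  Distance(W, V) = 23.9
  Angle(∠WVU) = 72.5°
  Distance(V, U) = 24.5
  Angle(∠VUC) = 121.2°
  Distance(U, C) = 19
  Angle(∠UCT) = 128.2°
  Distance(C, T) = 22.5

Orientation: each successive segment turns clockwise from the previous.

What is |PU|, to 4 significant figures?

2.954

∠PWV = 51.5° gives WV at 141.7° from the x-axis; with |WV| = 23.9, V = (-18.67, -11.29). ∠WVU = 72.5° gives VU at 34.20° from the x-axis; with |VU| = 24.5, U = (1.598, 2.484). Then |PU| = |U − P| = 2.954.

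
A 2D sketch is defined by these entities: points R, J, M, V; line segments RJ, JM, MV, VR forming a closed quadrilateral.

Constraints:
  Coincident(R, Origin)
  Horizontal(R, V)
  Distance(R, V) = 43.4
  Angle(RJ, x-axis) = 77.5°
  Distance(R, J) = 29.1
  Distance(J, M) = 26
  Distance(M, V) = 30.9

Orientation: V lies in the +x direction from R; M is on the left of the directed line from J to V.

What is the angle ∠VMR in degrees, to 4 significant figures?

69.30°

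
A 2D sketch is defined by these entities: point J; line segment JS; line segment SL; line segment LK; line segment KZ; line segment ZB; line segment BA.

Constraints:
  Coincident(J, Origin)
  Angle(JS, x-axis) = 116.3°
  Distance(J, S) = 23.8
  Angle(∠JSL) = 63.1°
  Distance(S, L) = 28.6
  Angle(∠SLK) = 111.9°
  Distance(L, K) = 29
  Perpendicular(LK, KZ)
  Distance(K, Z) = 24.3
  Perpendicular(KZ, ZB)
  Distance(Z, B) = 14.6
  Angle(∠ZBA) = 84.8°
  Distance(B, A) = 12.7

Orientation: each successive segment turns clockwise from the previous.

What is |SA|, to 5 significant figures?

30.149

J is at the origin; JS runs at 116.3° with length 23.8, so S = (-10.545, 21.336). ∠JSL = 63.1° gives SL at -0.60000° from the x-axis; with |SL| = 28.6, L = (18.053, 21.037). ∠SLK = 111.9° gives LK at -68.700° from the x-axis; with |LK| = 29.0, K = (28.588, -5.9822). LK is perpendicular to KZ, so KZ runs at -158.70°; with |KZ| = 24.3, Z = (5.9475, -14.809). KZ ⟂ ZB, so ZB runs at 111.30°; with |ZB| = 14.6, B = (0.64406, -1.2065). ∠ZBA = 84.8° gives BA at 16.100° from the x-axis; with |BA| = 12.7, A = (12.846, 2.3154). Then |SA| = |A − S| = 30.149.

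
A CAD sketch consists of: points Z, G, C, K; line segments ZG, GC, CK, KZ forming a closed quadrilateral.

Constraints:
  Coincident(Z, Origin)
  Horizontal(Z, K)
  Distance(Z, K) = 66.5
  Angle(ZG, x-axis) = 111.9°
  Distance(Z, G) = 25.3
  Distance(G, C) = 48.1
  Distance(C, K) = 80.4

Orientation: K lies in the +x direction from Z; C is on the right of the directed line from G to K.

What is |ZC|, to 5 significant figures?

26.589

Z is at the origin; ZK is horizontal with |ZK| = 66.5 and K in +x, so K = (66.5, 0). ZG runs at 111.9° with |ZG| = 25.3, so G = (-9.4366, 23.474). C is determined by |GC| = 48.1 and |CK| = 80.4 together: it lies at the intersection of circle(G, 48.1) and circle(K, 80.4). With |GK| = 79.482, the foot of the radical line on GK is 13.631 from G and the perpendicular offset is √(48.1² − 13.631²) = 46.128. Taking the right-of-GK solution: C = (-10.037, -24.622).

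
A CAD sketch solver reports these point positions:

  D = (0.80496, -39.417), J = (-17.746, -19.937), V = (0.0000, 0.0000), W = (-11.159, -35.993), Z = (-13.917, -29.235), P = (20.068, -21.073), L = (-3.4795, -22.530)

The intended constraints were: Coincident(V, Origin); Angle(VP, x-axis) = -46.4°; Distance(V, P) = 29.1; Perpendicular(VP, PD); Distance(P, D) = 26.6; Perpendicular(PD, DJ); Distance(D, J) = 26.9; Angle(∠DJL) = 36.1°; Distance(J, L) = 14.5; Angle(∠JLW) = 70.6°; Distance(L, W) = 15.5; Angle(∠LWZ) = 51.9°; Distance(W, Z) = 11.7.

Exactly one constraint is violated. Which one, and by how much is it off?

Distance(W, Z) = 11.7 — off by 4.40.

V = (0.00, 0.00) ✓; VP at -46.40° ✓; |VP| = 29.10 ✓; ∠(VP, PD) = 90.00° ✓; |PD| = 26.60 ✓; ∠(PD, DJ) = 90.00° ✓; |DJ| = 26.90 ✓; ∠DJL = 36.10° ✓; |JL| = 14.50 ✓; ∠JLW = 70.60° ✓; |LW| = 15.50 ✓; ∠LWZ = 51.90° ✓; |WZ| = 7.299 ✗.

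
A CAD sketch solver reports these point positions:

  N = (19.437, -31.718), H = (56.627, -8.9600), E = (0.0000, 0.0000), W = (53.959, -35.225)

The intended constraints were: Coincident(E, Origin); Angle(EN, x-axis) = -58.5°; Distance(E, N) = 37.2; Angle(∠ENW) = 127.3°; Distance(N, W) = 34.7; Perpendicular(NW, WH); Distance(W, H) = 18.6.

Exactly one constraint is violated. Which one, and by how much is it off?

Distance(W, H) = 18.6 — off by 7.80.

E = (0.00, 0.00) ✓; EN at -58.50° ✓; |EN| = 37.20 ✓; ∠ENW = 127.3° ✓; |NW| = 34.70 ✓; ∠(NW, WH) = 90.00° ✓; |WH| = 26.40 ✗.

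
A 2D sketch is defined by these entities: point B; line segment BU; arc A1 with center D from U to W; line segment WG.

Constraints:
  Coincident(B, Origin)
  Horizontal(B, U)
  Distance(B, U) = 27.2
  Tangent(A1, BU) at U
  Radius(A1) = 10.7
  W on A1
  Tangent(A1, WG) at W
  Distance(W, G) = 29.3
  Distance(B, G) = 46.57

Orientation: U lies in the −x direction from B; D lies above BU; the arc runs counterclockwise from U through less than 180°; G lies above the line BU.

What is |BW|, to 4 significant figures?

20.78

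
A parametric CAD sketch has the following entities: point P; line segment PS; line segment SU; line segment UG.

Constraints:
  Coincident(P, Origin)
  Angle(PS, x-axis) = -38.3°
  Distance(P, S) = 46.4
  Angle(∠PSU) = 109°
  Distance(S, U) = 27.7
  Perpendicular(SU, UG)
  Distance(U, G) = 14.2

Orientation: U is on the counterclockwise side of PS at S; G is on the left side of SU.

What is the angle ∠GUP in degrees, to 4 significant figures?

44.30°

P is at the origin; PS runs at -38.3° with length 46.4, so S = 46.4·(cos -38.3°, sin -38.3°) = (36.41, -28.76). ∠PSU = 109.0°, so SU runs at -38.3° + (180° − 109.0°) = 32.70° from the x-axis; with |SU| = 27.7, U = S + 27.7·(cos 32.70°, sin 32.70°) = (59.72, -13.79). SU is perpendicular to UG; with |UG| = 14.2 on the left of SU, G = U + 14.2·(-0.5402, 0.8415) = (52.05, -1.844). Then cos ∠GUP = UG·UP / (|UG||UP|), giving 44.30°.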